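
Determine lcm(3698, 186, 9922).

lcm(3698, 186) = 3698·186/gcd = 687828/2 = 343914
lcm(343914, 9922) = 343914·9922/gcd = 3412314708/2 = 1706157354

1706157354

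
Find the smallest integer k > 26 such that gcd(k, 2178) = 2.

28

gcd(k, 2178) = 2 forces 2 | k; write k = 2s. Then gcd(2s, 2·1089) = 2·gcd(s, 1089), so need gcd(s, 1089) = 1.
2s > 26 gives s ≥ 14. The least s ≥ 14 coprime to 1089 is 14, so k = 2·14 = 28.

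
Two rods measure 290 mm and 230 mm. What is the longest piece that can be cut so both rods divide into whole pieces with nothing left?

290 = 2 · 5 · 29
230 = 2 · 5 · 23
Common: 2 · 5 = 10

10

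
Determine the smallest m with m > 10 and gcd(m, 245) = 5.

245 = 5·49. Any m with gcd(m, 245) = 5 is a multiple of 5, say 5s, with s coprime to 49.
Need s > 10/5, so s ≥ 3. First s ≥ 3 with gcd(s, 49) = 1 is s = 3. Thus m = 5·3 = 15.

15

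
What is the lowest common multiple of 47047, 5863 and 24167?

325988663

lcm(47047, 5863) = 47047·5863/gcd = 275836561/143 = 1928927
lcm(1928927, 24167) = 1928927·24167/gcd = 46616378809/143 = 325988663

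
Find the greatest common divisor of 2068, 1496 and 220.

gcd(2068, 1496): 2068 = 1·1496 + 572; 1496 = 2·572 + 352; 572 = 1·352 + 220; 352 = 1·220 + 132; 220 = 1·132 + 88; 132 = 1·88 + 44; 88 = 2·44 + 0 → 44
gcd(44, 220): 220 = 5·44 + 0 → 44

44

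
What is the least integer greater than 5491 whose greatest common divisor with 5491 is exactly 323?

Multiples of 323 above 5491: 323·18, 323·19, … . Need the cofactor coprime to 5491/323 = 17.
Checking s = 18, 19, … the first with gcd(s, 17) = 1 is s = 18, giving 5814.

5814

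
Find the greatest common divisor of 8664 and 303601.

8664 = 2³ · 3 · 19²
303601 = 19² · 29²
Common: 19² = 361

361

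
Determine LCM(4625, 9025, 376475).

lcm(4625, 9025) = 4625·9025/gcd = 41740625/25 = 1669625
lcm(1669625, 376475) = 1669625·376475/gcd = 628572071875/925 = 679537375

679537375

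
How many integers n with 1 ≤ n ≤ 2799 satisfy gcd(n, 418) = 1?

Prime factors of 418: 2, 11, 19. Count integers ≤ 2799 divisible by none of them.
By inclusion–exclusion: 2799 − ⌊2799/2⌋ − ⌊2799/11⌋ − ⌊2799/19⌋ + ⌊2799/22⌋ + ⌊2799/38⌋ + ⌊2799/209⌋ − ⌊2799/418⌋ = 1206.

1206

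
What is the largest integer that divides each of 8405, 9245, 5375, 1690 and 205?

gcd(8405, 9245): 9245 = 1·8405 + 840; 8405 = 10·840 + 5; 840 = 168·5 + 0 → 5
gcd(5, 5375): 5375 = 1075·5 + 0 → 5
gcd(5, 1690): 1690 = 338·5 + 0 → 5
gcd(5, 205): 205 = 41·5 + 0 → 5

5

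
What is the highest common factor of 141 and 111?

141 = 3 · 47
111 = 3 · 37
Common: 3 = 3

3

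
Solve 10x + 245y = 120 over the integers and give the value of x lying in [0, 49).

12

gcd(10, 245) = 5 (Euclid: 245 = 24·10 + 5; 10 = 2·5 + 0), and 5 | 120.
Extended Euclid: 10·(-24) + 245·(1) = 5. Scale by 24: x₀ = -576.
General solution x = x₀ + 49t; reducing mod 49 gives x = 12 (and y = 0).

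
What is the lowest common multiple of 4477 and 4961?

183557

4477 = 11² · 37; 4961 = 11² · 41
max exponents: 11² · 37 · 41 = 183557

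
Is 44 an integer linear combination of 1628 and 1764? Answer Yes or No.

By Bézout, 1628s + 1764t = 44 has integer solutions iff gcd(1628, 1764) | 44.
Euclid: 1764 = 1·1628 + 136; 1628 = 11·136 + 132; 136 = 1·132 + 4; 132 = 33·4 + 0. gcd = 4; 44 mod 4 = 0. Yes.

Yes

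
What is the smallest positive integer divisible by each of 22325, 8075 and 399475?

319180525

lcm(22325, 8075) = 22325·8075/gcd = 180274375/475 = 379525
lcm(379525, 399475) = 379525·399475/gcd = 151610749375/475 = 319180525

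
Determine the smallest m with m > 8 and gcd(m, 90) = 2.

14

90 = 2·45. Any m with gcd(m, 90) = 2 is a multiple of 2, say 2s, with s coprime to 45.
Need s > 8/2, so s ≥ 5. First s ≥ 5 with gcd(s, 45) = 1 is s = 7. Thus m = 2·7 = 14.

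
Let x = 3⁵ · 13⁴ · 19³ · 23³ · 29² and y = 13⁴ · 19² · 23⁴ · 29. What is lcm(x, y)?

11203347980735925417

max exponent per prime: 3⁵ · 13⁴ · 19³ · 23⁴ · 29² = 11203347980735925417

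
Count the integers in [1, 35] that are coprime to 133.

Prime factors of 133: 7, 19. Count integers ≤ 35 divisible by none of them.
By inclusion–exclusion: 35 − ⌊35/7⌋ − ⌊35/19⌋ + ⌊35/133⌋ = 29.

29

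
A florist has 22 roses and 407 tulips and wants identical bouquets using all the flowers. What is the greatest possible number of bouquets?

22 = 2 · 11
407 = 11 · 37
Common: 11 = 11

11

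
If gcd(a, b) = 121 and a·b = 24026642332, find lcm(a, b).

198567292

Since gcd(a,b)·lcm(a,b) = ab, lcm = 24026642332/121 = 198567292.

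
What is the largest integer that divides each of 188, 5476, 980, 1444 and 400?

4

gcd(188, 5476): 5476 = 29·188 + 24; 188 = 7·24 + 20; 24 = 1·20 + 4; 20 = 5·4 + 0 → 4
gcd(4, 980): 980 = 245·4 + 0 → 4
gcd(4, 1444): 1444 = 361·4 + 0 → 4
gcd(4, 400): 400 = 100·4 + 0 → 4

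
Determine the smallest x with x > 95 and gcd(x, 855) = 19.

133

gcd(x, 855) = 19 forces 19 | x; write x = 19s. Then gcd(19s, 19·45) = 19·gcd(s, 45), so need gcd(s, 45) = 1.
19s > 95 gives s ≥ 6. The least s ≥ 6 coprime to 45 is 7, so x = 19·7 = 133.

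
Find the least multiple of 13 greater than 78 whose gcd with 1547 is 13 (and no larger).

gcd(m, 1547) = 13 forces 13 | m; write m = 13s. Then gcd(13s, 13·119) = 13·gcd(s, 119), so need gcd(s, 119) = 1.
13s > 78 gives s ≥ 7. The least s ≥ 7 coprime to 119 is 8, so m = 13·8 = 104.

104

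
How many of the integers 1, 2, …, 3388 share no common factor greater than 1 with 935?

935 = 5·11·17. Inclusion–exclusion on these primes:
3388 − ⌊3388/5⌋ − ⌊3388/11⌋ − ⌊3388/17⌋ + ⌊3388/55⌋ + ⌊3388/85⌋ + ⌊3388/187⌋ − ⌊3388/935⌋ = 2319

2319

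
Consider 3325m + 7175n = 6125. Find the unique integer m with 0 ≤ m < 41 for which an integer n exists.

4

Reduce mod 7175: 3325m ≡ 6125 (mod 7175). With g = gcd(3325, 7175) = 175 dividing 6125, divide through: 19m ≡ 35 (mod 41).
Since gcd(19, 41) = 1, m ≡ 35·(19)⁻¹ ≡ 4 (mod 41). Smallest non-negative: 4.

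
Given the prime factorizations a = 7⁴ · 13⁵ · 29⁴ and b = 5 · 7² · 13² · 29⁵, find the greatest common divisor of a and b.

5856993961

min exponent per shared prime: 7² · 13² · 29⁴ = 5856993961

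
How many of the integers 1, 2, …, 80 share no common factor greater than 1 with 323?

72

Prime factors of 323: 17, 19. Count integers ≤ 80 divisible by none of them.
By inclusion–exclusion: 80 − ⌊80/17⌋ − ⌊80/19⌋ + ⌊80/323⌋ = 72.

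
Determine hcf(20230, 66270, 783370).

10

20230 = 2 · 5 · 7 · 17²; 66270 = 2 · 3 · 5 · 47²; 783370 = 2 · 5 · 7 · 19² · 31
gcd takes min exponent of each prime: 2 · 5 = 10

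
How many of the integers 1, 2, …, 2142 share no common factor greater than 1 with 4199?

1763

Prime factors of 4199: 13, 17, 19. Count integers ≤ 2142 divisible by none of them.
By inclusion–exclusion: 2142 − ⌊2142/13⌋ − ⌊2142/17⌋ − ⌊2142/19⌋ + ⌊2142/221⌋ + ⌊2142/247⌋ + ⌊2142/323⌋ − ⌊2142/4199⌋ = 1763.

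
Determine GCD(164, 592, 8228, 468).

gcd(164, 592): 592 = 3·164 + 100; 164 = 1·100 + 64; 100 = 1·64 + 36; 64 = 1·36 + 28; 36 = 1·28 + 8; 28 = 3·8 + 4; 8 = 2·4 + 0 → 4
gcd(4, 8228): 8228 = 2057·4 + 0 → 4
gcd(4, 468): 468 = 117·4 + 0 → 4

4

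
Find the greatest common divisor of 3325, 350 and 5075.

gcd(3325, 350): 3325 = 9·350 + 175; 350 = 2·175 + 0 → 175
gcd(175, 5075): 5075 = 29·175 + 0 → 175

175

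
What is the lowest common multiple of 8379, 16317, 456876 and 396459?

7803898956

8379 = 3² · 7² · 19; 16317 = 3² · 7² · 37; 456876 = 2² · 3² · 7³ · 37; 396459 = 3² · 7² · 29 · 31
lcm takes max exponent of each prime: 2² · 3² · 7³ · 19 · 29 · 31 · 37 = 7803898956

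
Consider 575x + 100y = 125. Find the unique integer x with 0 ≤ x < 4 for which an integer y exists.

3

Euclid: 575 = 5·100 + 75; 100 = 1·75 + 25; 75 = 3·25 + 0 → gcd = 25; 125 = 25·5.
Back-substitution yields 575·(-1) + 100·(6) = 25, so one solution is x = -1·5 = -5, y = 6·5 = 30.
Solutions in x differ by 100/25 = 4; the one in [0, 4) is -5 mod 4 = 3.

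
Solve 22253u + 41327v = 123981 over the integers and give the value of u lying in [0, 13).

0

Reduce mod 41327: 22253u ≡ 123981 (mod 41327). With g = gcd(22253, 41327) = 3179 dividing 123981, divide through: 7u ≡ 39 (mod 13).
Since gcd(7, 13) = 1, u ≡ 39·(7)⁻¹ ≡ 0 (mod 13). Smallest non-negative: 0.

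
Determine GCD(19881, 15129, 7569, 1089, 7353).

9

19881 = 3² · 47²; 15129 = 3² · 41²; 7569 = 3² · 29²; 1089 = 3² · 11²; 7353 = 3² · 19 · 43
gcd takes min exponent of each prime: 3² = 9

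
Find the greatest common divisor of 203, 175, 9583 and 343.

7

203 = 7 · 29; 175 = 5² · 7; 9583 = 7 · 37²; 343 = 7³
gcd takes min exponent of each prime: 7 = 7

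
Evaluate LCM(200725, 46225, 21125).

313613743625

lcm(200725, 46225) = 200725·46225/gcd = 9278513125/25 = 371140525
lcm(371140525, 21125) = 371140525·21125/gcd = 7840343590625/25 = 313613743625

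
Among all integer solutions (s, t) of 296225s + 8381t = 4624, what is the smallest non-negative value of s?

19

Euclid: 296225 = 35·8381 + 2890; 8381 = 2·2890 + 2601; 2890 = 1·2601 + 289; 2601 = 9·289 + 0 → gcd = 289; 4624 = 289·16.
Back-substitution yields 296225·(3) + 8381·(-106) = 289, so one solution is s = 3·16 = 48, t = -106·16 = -1696.
Solutions in s differ by 8381/289 = 29; the one in [0, 29) is 48 mod 29 = 19.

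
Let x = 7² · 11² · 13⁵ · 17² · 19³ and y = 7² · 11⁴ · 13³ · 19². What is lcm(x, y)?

528010097360833087

max exponent per prime: 7² · 11⁴ · 13⁵ · 17² · 19³ = 528010097360833087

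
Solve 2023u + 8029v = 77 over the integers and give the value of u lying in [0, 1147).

Reduce mod 8029: 2023u ≡ 77 (mod 8029). With g = gcd(2023, 8029) = 7 dividing 77, divide through: 289u ≡ 11 (mod 1147).
Since gcd(289, 1147) = 1, u ≡ 11·(289)⁻¹ ≡ 897 (mod 1147). Smallest non-negative: 897.

897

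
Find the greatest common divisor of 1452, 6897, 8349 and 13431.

gcd(1452, 6897): 6897 = 4·1452 + 1089; 1452 = 1·1089 + 363; 1089 = 3·363 + 0 → 363
gcd(363, 8349): 8349 = 23·363 + 0 → 363
gcd(363, 13431): 13431 = 37·363 + 0 → 363

363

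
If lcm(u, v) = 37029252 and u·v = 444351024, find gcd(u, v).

gcd·lcm = product, so gcd = 444351024/37029252 = 12.

12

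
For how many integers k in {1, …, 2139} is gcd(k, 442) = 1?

930

442 = 2·13·17. Inclusion–exclusion on these primes:
2139 − ⌊2139/2⌋ − ⌊2139/13⌋ − ⌊2139/17⌋ + ⌊2139/26⌋ + ⌊2139/34⌋ + ⌊2139/221⌋ − ⌊2139/442⌋ = 930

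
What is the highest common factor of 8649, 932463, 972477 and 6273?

9

gcd(8649, 932463): 932463 = 107·8649 + 7020; 8649 = 1·7020 + 1629; 7020 = 4·1629 + 504; 1629 = 3·504 + 117; 504 = 4·117 + 36; 117 = 3·36 + 9; 36 = 4·9 + 0 → 9
gcd(9, 972477): 972477 = 108053·9 + 0 → 9
gcd(9, 6273): 6273 = 697·9 + 0 → 9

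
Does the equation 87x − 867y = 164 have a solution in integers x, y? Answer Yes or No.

No

gcd(87, 867): 867 = 9·87 + 84; 87 = 1·84 + 3; 84 = 28·3 + 0 → 3
3 does not divide 164, so a solution does not exist.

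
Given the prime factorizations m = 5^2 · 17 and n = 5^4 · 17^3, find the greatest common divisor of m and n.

min exponent per shared prime: 5^2 · 17 = 425

425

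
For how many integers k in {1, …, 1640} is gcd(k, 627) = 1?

941

Prime factors of 627: 3, 11, 19. Count integers ≤ 1640 divisible by none of them.
By inclusion–exclusion: 1640 − ⌊1640/3⌋ − ⌊1640/11⌋ − ⌊1640/19⌋ + ⌊1640/33⌋ + ⌊1640/57⌋ + ⌊1640/209⌋ − ⌊1640/627⌋ = 941.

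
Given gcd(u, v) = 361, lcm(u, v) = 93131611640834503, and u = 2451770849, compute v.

u·v = gcd·lcm = 361·93131611640834503 = 33620511802341255583, so v = 33620511802341255583/2451770849 = 13712746367.

13712746367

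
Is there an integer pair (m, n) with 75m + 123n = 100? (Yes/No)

By Bézout, 75m + 123n = 100 has integer solutions iff gcd(75, 123) | 100.
Euclid: 123 = 1·75 + 48; 75 = 1·48 + 27; 48 = 1·27 + 21; 27 = 1·21 + 6; 21 = 3·6 + 3; 6 = 2·3 + 0. gcd = 3; 100 mod 3 = 1. No.

No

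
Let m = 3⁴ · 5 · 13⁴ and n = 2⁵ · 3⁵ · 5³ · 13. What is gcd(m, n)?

min exponent per shared prime: 3⁴ · 5 · 13 = 5265

5265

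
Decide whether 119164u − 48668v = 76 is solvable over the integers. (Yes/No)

gcd(119164, 48668): 119164 = 2·48668 + 21828; 48668 = 2·21828 + 5012; 21828 = 4·5012 + 1780; 5012 = 2·1780 + 1452; 1780 = 1·1452 + 328; 1452 = 4·328 + 140; 328 = 2·140 + 48; 140 = 2·48 + 44; 48 = 1·44 + 4; 44 = 11·4 + 0 → 4
4 divides 76, so a solution exists.

Yes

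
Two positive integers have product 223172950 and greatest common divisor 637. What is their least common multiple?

350350

For any two positive integers, gcd × lcm equals their product. Hence lcm = 223172950 / 637 = 350350.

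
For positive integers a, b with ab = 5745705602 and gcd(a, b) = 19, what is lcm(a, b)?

302405558

For any two positive integers, gcd × lcm equals their product. Hence lcm = 5745705602 / 19 = 302405558.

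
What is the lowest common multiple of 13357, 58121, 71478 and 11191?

13357 = 19² · 37; 58121 = 7 · 19² · 23; 71478 = 2 · 3² · 11 · 19²; 11191 = 19² · 31
lcm takes max exponent of each prime: 2 · 3² · 7 · 11 · 19² · 23 · 31 · 37 = 13199627826

13199627826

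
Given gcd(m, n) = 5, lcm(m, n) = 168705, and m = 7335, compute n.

m·n = gcd·lcm = 5·168705 = 843525, so n = 843525/7335 = 115.

115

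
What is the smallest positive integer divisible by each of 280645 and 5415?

303938535

gcd first: 280645 = 51·5415 + 4480; 5415 = 1·4480 + 935; 4480 = 4·935 + 740; 935 = 1·740 + 195; 740 = 3·195 + 155; 195 = 1·155 + 40; 155 = 3·40 + 35; 40 = 1·35 + 5; 35 = 7·5 + 0 → gcd = 5
lcm = 280645·5415/gcd = 1519692675/5 = 303938535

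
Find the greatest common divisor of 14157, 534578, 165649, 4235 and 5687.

14157 = 3² · 11² · 13; 534578 = 2 · 11² · 47²; 165649 = 11² · 37²; 4235 = 5 · 7 · 11²; 5687 = 11² · 47
gcd takes min exponent of each prime: 11² = 121

121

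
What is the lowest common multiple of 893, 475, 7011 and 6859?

2973890925

lcm(893, 475) = 893·475/gcd = 424175/19 = 22325
lcm(22325, 7011) = 22325·7011/gcd = 156520575/19 = 8237925
lcm(8237925, 6859) = 8237925·6859/gcd = 56503927575/19 = 2973890925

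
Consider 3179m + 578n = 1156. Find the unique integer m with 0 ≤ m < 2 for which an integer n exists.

0

Euclid: 3179 = 5·578 + 289; 578 = 2·289 + 0 → gcd = 289; 1156 = 289·4.
Back-substitution yields 3179·(1) + 578·(-5) = 289, so one solution is m = 1·4 = 4, n = -5·4 = -20.
Solutions in m differ by 578/289 = 2; the one in [0, 2) is 4 mod 2 = 0.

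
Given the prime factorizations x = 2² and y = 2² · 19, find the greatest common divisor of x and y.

min exponent per shared prime: 2² = 4

4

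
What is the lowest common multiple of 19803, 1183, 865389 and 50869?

5930321296809

lcm(19803, 1183) = 19803·1183/gcd = 23426949/7 = 3346707
lcm(3346707, 865389) = 3346707·865389/gcd = 2896203424023/21 = 137914448763
lcm(137914448763, 50869) = 137914448763·50869/gcd = 7015570094125047/1183 = 5930321296809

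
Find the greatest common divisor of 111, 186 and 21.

gcd(111, 186): 186 = 1·111 + 75; 111 = 1·75 + 36; 75 = 2·36 + 3; 36 = 12·3 + 0 → 3
gcd(3, 21): 21 = 7·3 + 0 → 3

3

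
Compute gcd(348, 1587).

Euclid: 1587 = 4·348 + 195; 348 = 1·195 + 153; 195 = 1·153 + 42; 153 = 3·42 + 27; 42 = 1·27 + 15; 27 = 1·15 + 12; 15 = 1·12 + 3; 12 = 4·3 + 0. Last nonzero remainder: 3.

3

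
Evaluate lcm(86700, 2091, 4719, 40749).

lcm(86700, 2091) = 86700·2091/gcd = 181289700/51 = 3554700
lcm(3554700, 4719) = 3554700·4719/gcd = 16774629300/3 = 5591543100
lcm(5591543100, 40749) = 5591543100·40749/gcd = 227849789781900/867 = 262802525700

262802525700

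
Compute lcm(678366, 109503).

678366 = 2 · 3² · 13² · 223; 109503 = 3² · 23³
max exponents: 2 · 3² · 13² · 23³ · 223 = 8253679122

8253679122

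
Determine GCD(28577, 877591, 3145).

17

28577 = 17 · 41²; 877591 = 11 · 13 · 17 · 19²; 3145 = 5 · 17 · 37
gcd takes min exponent of each prime: 17 = 17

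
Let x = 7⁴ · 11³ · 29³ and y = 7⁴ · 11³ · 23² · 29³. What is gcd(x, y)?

min exponent per shared prime: 7⁴ · 11³ · 29³ = 77940683359

77940683359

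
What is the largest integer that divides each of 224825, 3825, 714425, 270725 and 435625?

gcd(224825, 3825): 224825 = 58·3825 + 2975; 3825 = 1·2975 + 850; 2975 = 3·850 + 425; 850 = 2·425 + 0 → 425
gcd(425, 714425): 714425 = 1681·425 + 0 → 425
gcd(425, 270725): 270725 = 637·425 + 0 → 425
gcd(425, 435625): 435625 = 1025·425 + 0 → 425

425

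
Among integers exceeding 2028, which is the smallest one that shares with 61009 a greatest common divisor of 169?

61009 = 169·361. Any a with gcd(a, 61009) = 169 is a multiple of 169, say 169s, with s coprime to 361.
Need s > 2028/169, so s ≥ 13. First s ≥ 13 with gcd(s, 361) = 1 is s = 13. Thus a = 169·13 = 2197.

2197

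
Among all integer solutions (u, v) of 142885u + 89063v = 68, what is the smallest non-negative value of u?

4961

Reduce mod 89063: 142885u ≡ 68 (mod 89063). With g = gcd(142885, 89063) = 17 dividing 68, divide through: 8405u ≡ 4 (mod 5239).
Since gcd(8405, 5239) = 1, u ≡ 4·(8405)⁻¹ ≡ 4961 (mod 5239). Smallest non-negative: 4961.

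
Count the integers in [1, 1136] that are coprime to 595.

734

Prime factors of 595: 5, 7, 17. Count integers ≤ 1136 divisible by none of them.
By inclusion–exclusion: 1136 − ⌊1136/5⌋ − ⌊1136/7⌋ − ⌊1136/17⌋ + ⌊1136/35⌋ + ⌊1136/85⌋ + ⌊1136/119⌋ − ⌊1136/595⌋ = 734.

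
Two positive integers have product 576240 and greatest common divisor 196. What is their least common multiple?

2940

gcd·lcm = product, so lcm = 576240/196 = 2940.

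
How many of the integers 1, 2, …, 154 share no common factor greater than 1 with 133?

125

133 = 7·19. Inclusion–exclusion on these primes:
154 − ⌊154/7⌋ − ⌊154/19⌋ + ⌊154/133⌋ = 125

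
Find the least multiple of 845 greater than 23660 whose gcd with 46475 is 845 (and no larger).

24505

Multiples of 845 above 23660: 845·29, 845·30, … . Need the cofactor coprime to 46475/845 = 55.
Checking s = 29, 30, … the first with gcd(s, 55) = 1 is s = 29, giving 24505.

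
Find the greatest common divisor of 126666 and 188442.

Euclid: 188442 = 1·126666 + 61776; 126666 = 2·61776 + 3114; 61776 = 19·3114 + 2610; 3114 = 1·2610 + 504; 2610 = 5·504 + 90; 504 = 5·90 + 54; 90 = 1·54 + 36; 54 = 1·36 + 18; 36 = 2·18 + 0. Last nonzero remainder: 18.

18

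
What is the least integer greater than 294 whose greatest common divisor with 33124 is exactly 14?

33124 = 14·2366. Any a with gcd(a, 33124) = 14 is a multiple of 14, say 14s, with s coprime to 2366.
Need s > 294/14, so s ≥ 22. First s ≥ 22 with gcd(s, 2366) = 1 is s = 23. Thus a = 14·23 = 322.

322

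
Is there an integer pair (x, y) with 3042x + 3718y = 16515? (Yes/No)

No

By Bézout, 3042x + 3718y = 16515 has integer solutions iff gcd(3042, 3718) | 16515.
Euclid: 3718 = 1·3042 + 676; 3042 = 4·676 + 338; 676 = 2·338 + 0. gcd = 338; 16515 mod 338 = 291. No.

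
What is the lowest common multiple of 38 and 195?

38 = 2 · 19; 195 = 3 · 5 · 13
max exponents: 2 · 3 · 5 · 13 · 19 = 7410

7410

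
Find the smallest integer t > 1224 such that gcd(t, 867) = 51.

Multiples of 51 above 1224: 51·25, 51·26, … . Need the cofactor coprime to 867/51 = 17.
Checking s = 25, 26, … the first with gcd(s, 17) = 1 is s = 25, giving 1275.

1275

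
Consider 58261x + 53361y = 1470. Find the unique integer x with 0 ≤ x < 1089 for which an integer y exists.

Euclid: 58261 = 1·53361 + 4900; 53361 = 10·4900 + 4361; 4900 = 1·4361 + 539; 4361 = 8·539 + 49; 539 = 11·49 + 0 → gcd = 49; 1470 = 49·30.
Back-substitution yields 58261·(-98) + 53361·(107) = 49, so one solution is x = -98·30 = -2940, y = 107·30 = 3210.
Solutions in x differ by 53361/49 = 1089; the one in [0, 1089) is -2940 mod 1089 = 327.

327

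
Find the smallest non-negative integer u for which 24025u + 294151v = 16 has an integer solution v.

Euclid: 294151 = 12·24025 + 5851; 24025 = 4·5851 + 621; 5851 = 9·621 + 262; 621 = 2·262 + 97; 262 = 2·97 + 68; 97 = 1·68 + 29; 68 = 2·29 + 10; 29 = 2·10 + 9; 10 = 1·9 + 1; 9 = 9·1 + 0 → gcd = 1; 16 = 1·16.
Back-substitution yields 24025·(-30315) + 294151·(2476) = 1, so one solution is u = -30315·16 = -485040, v = 2476·16 = 39616.
Solutions in u differ by 294151/1 = 294151; the one in [0, 294151) is -485040 mod 294151 = 103262.

103262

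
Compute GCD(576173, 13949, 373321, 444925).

13

gcd(576173, 13949): 576173 = 41·13949 + 4264; 13949 = 3·4264 + 1157; 4264 = 3·1157 + 793; 1157 = 1·793 + 364; 793 = 2·364 + 65; 364 = 5·65 + 39; 65 = 1·39 + 26; 39 = 1·26 + 13; 26 = 2·13 + 0 → 13
gcd(13, 373321): 373321 = 28717·13 + 0 → 13
gcd(13, 444925): 444925 = 34225·13 + 0 → 13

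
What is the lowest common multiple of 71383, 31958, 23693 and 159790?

lcm(71383, 31958) = 71383·31958/gcd = 2281257914/19 = 120066206
lcm(120066206, 23693) = 120066206·23693/gcd = 2844728618758/551 = 5162846858
lcm(5162846858, 159790) = 5162846858·159790/gcd = 824971299439820/31958 = 25814234290

25814234290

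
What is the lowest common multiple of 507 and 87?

14703

gcd first: 507 = 5·87 + 72; 87 = 1·72 + 15; 72 = 4·15 + 12; 15 = 1·12 + 3; 12 = 4·3 + 0 → gcd = 3
lcm = 507·87/gcd = 44109/3 = 14703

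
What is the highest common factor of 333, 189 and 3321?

9

gcd(333, 189): 333 = 1·189 + 144; 189 = 1·144 + 45; 144 = 3·45 + 9; 45 = 5·9 + 0 → 9
gcd(9, 3321): 3321 = 369·9 + 0 → 9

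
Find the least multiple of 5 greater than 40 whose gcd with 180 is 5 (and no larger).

180 = 5·36. Any a with gcd(a, 180) = 5 is a multiple of 5, say 5s, with s coprime to 36.
Need s > 40/5, so s ≥ 9. First s ≥ 9 with gcd(s, 36) = 1 is s = 11. Thus a = 5·11 = 55.

55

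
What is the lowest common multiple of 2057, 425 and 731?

lcm(2057, 425) = 2057·425/gcd = 874225/17 = 51425
lcm(51425, 731) = 51425·731/gcd = 37591675/17 = 2211275

2211275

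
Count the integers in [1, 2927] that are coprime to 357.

1574

Prime factors of 357: 3, 7, 17. Count integers ≤ 2927 divisible by none of them.
By inclusion–exclusion: 2927 − ⌊2927/3⌋ − ⌊2927/7⌋ − ⌊2927/17⌋ + ⌊2927/21⌋ + ⌊2927/51⌋ + ⌊2927/119⌋ − ⌊2927/357⌋ = 1574.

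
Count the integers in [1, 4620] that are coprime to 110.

1680

110 = 2·5·11. Inclusion–exclusion on these primes:
4620 − ⌊4620/2⌋ − ⌊4620/5⌋ − ⌊4620/11⌋ + ⌊4620/10⌋ + ⌊4620/22⌋ + ⌊4620/55⌋ − ⌊4620/110⌋ = 1680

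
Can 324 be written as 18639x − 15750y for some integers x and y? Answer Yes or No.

Yes

By Bézout, 18639x − 15750y = 324 has integer solutions iff gcd(18639, 15750) | 324.
Euclid: 18639 = 1·15750 + 2889; 15750 = 5·2889 + 1305; 2889 = 2·1305 + 279; 1305 = 4·279 + 189; 279 = 1·189 + 90; 189 = 2·90 + 9; 90 = 10·9 + 0. gcd = 9; 324 mod 9 = 0. Yes.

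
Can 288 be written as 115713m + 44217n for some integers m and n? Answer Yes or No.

Yes

gcd(115713, 44217): 115713 = 2·44217 + 27279; 44217 = 1·27279 + 16938; 27279 = 1·16938 + 10341; 16938 = 1·10341 + 6597; 10341 = 1·6597 + 3744; 6597 = 1·3744 + 2853; 3744 = 1·2853 + 891; 2853 = 3·891 + 180; 891 = 4·180 + 171; 180 = 1·171 + 9; 171 = 19·9 + 0 → 9
9 divides 288, so a solution exists.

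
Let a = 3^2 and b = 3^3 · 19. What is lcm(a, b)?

513

max exponent per prime: 3^3 · 19 = 513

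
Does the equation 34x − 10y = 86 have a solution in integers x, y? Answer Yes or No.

Yes

By Bézout, 34x − 10y = 86 has integer solutions iff gcd(34, 10) | 86.
Euclid: 34 = 3·10 + 4; 10 = 2·4 + 2; 4 = 2·2 + 0. gcd = 2; 86 mod 2 = 0. Yes.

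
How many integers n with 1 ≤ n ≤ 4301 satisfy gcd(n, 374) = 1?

374 = 2·11·17. Inclusion–exclusion on these primes:
4301 − ⌊4301/2⌋ − ⌊4301/11⌋ − ⌊4301/17⌋ + ⌊4301/22⌋ + ⌊4301/34⌋ + ⌊4301/187⌋ − ⌊4301/374⌋ = 1840

1840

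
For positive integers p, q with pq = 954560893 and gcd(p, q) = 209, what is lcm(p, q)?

4567277

Since gcd(p,q)·lcm(p,q) = pq, lcm = 954560893/209 = 4567277.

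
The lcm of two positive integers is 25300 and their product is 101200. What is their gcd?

4

gcd·lcm = product, so gcd = 101200/25300 = 4.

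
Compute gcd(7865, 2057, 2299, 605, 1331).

121

7865 = 5 · 11² · 13; 2057 = 11² · 17; 2299 = 11² · 19; 605 = 5 · 11²; 1331 = 11³
gcd takes min exponent of each prime: 11² = 121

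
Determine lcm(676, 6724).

1136356

676 = 2² · 13²; 6724 = 2² · 41²
max exponents: 2² · 13² · 41² = 1136356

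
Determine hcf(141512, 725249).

Euclid: 725249 = 5·141512 + 17689; 141512 = 8·17689 + 0. Last nonzero remainder: 17689.

17689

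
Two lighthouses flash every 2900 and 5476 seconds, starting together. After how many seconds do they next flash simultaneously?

2900 = 2² · 5² · 29; 5476 = 2² · 37²
max exponents: 2² · 5² · 29 · 37² = 3970100

3970100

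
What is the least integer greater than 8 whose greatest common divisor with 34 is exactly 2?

34 = 2·17. Any a with gcd(a, 34) = 2 is a multiple of 2, say 2s, with s coprime to 17.
Need s > 8/2, so s ≥ 5. First s ≥ 5 with gcd(s, 17) = 1 is s = 5. Thus a = 2·5 = 10.

10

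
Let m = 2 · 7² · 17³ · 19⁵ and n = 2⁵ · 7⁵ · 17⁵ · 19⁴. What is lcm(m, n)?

1890831331495913632

max exponent per prime: 2⁵ · 7⁵ · 17⁵ · 19⁵ = 1890831331495913632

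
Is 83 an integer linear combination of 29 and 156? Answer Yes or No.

gcd(29, 156): 156 = 5·29 + 11; 29 = 2·11 + 7; 11 = 1·7 + 4; 7 = 1·4 + 3; 4 = 1·3 + 1; 3 = 3·1 + 0 → 1
1 divides 83, so a solution exists.

Yes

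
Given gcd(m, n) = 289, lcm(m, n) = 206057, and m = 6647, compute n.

Using mn = gcd(m,n)·lcm(m,n) = 289·206057 = 59550473, we get n = 59550473/6647 = 8959.

8959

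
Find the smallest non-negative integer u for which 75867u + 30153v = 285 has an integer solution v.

374

gcd(75867, 30153) = 57 (Euclid: 75867 = 2·30153 + 15561; 30153 = 1·15561 + 14592; 15561 = 1·14592 + 969; 14592 = 15·969 + 57; 969 = 17·57 + 0), and 57 | 285.
Extended Euclid: 75867·(-31) + 30153·(78) = 57. Scale by 5: u₀ = -155.
General solution u = u₀ + 529t; reducing mod 529 gives u = 374 (and v = -941).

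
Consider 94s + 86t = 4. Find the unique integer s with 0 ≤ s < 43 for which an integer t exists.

22

Reduce mod 86: 94s ≡ 4 (mod 86). With g = gcd(94, 86) = 2 dividing 4, divide through: 47s ≡ 2 (mod 43).
Since gcd(47, 43) = 1, s ≡ 2·(47)⁻¹ ≡ 22 (mod 43). Smallest non-negative: 22.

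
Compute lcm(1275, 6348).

1275 = 3 · 5² · 17; 6348 = 2² · 3 · 23²
max exponents: 2² · 3 · 5² · 17 · 23² = 2697900

2697900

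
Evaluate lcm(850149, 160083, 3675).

126013335525

850149 = 3³ · 23 · 37²; 160083 = 3³ · 7² · 11²; 3675 = 3 · 5² · 7²
lcm takes max exponent of each prime: 3³ · 5² · 7² · 11² · 23 · 37² = 126013335525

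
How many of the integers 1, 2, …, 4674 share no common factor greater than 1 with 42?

1335

42 = 2·3·7. Inclusion–exclusion on these primes:
4674 − ⌊4674/2⌋ − ⌊4674/3⌋ − ⌊4674/7⌋ + ⌊4674/6⌋ + ⌊4674/14⌋ + ⌊4674/21⌋ − ⌊4674/42⌋ = 1335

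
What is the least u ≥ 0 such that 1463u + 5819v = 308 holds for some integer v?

390

gcd(1463, 5819) = 11 (Euclid: 5819 = 3·1463 + 1430; 1463 = 1·1430 + 33; 1430 = 43·33 + 11; 33 = 3·11 + 0), and 11 | 308.
Extended Euclid: 1463·(-175) + 5819·(44) = 11. Scale by 28: u₀ = -4900.
General solution u = u₀ + 529t; reducing mod 529 gives u = 390 (and v = -98).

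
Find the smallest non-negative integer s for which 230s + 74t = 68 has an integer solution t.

27

Euclid: 230 = 3·74 + 8; 74 = 9·8 + 2; 8 = 4·2 + 0 → gcd = 2; 68 = 2·34.
Back-substitution yields 230·(-9) + 74·(28) = 2, so one solution is s = -9·34 = -306, t = 28·34 = 952.
Solutions in s differ by 74/2 = 37; the one in [0, 37) is -306 mod 37 = 27.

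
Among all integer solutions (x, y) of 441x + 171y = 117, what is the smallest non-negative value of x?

15

Euclid: 441 = 2·171 + 99; 171 = 1·99 + 72; 99 = 1·72 + 27; 72 = 2·27 + 18; 27 = 1·18 + 9; 18 = 2·9 + 0 → gcd = 9; 117 = 9·13.
Back-substitution yields 441·(7) + 171·(-18) = 9, so one solution is x = 7·13 = 91, y = -18·13 = -234.
Solutions in x differ by 171/9 = 19; the one in [0, 19) is 91 mod 19 = 15.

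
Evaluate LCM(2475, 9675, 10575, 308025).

lcm(2475, 9675) = 2475·9675/gcd = 23945625/225 = 106425
lcm(106425, 10575) = 106425·10575/gcd = 1125444375/225 = 5001975
lcm(5001975, 308025) = 5001975·308025/gcd = 1540733349375/225 = 6847703775

6847703775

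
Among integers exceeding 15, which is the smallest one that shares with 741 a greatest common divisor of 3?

Multiples of 3 above 15: 3·6, 3·7, … . Need the cofactor coprime to 741/3 = 247.
Checking s = 6, 7, … the first with gcd(s, 247) = 1 is s = 6, giving 18.

18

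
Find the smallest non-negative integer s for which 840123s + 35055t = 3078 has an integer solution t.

gcd(840123, 35055) = 171 (Euclid: 840123 = 23·35055 + 33858; 35055 = 1·33858 + 1197; 33858 = 28·1197 + 342; 1197 = 3·342 + 171; 342 = 2·171 + 0), and 171 | 3078.
Extended Euclid: 840123·(-88) + 35055·(2109) = 171. Scale by 18: s₀ = -1584.
General solution s = s₀ + 205k; reducing mod 205 gives s = 56 (and t = -1342).

56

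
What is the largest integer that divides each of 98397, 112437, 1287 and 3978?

98397 = 3² · 13 · 29²; 112437 = 3² · 13 · 31²; 1287 = 3² · 11 · 13; 3978 = 2 · 3² · 13 · 17
gcd takes min exponent of each prime: 3² · 13 = 117

117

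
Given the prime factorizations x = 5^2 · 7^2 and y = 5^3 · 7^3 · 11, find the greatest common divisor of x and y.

min exponent per shared prime: 5^2 · 7^2 = 1225

1225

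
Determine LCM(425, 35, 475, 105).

169575

425 = 5² · 17; 35 = 5 · 7; 475 = 5² · 19; 105 = 3 · 5 · 7
lcm takes max exponent of each prime: 3 · 5² · 7 · 17 · 19 = 169575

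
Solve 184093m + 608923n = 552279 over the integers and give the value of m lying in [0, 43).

3

Reduce mod 608923: 184093m ≡ 552279 (mod 608923). With g = gcd(184093, 608923) = 14161 dividing 552279, divide through: 13m ≡ 39 (mod 43).
Since gcd(13, 43) = 1, m ≡ 39·(13)⁻¹ ≡ 3 (mod 43). Smallest non-negative: 3.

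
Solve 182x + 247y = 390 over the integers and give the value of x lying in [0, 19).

gcd(182, 247) = 13 (Euclid: 247 = 1·182 + 65; 182 = 2·65 + 52; 65 = 1·52 + 13; 52 = 4·13 + 0), and 13 | 390.
Extended Euclid: 182·(-4) + 247·(3) = 13. Scale by 30: x₀ = -120.
General solution x = x₀ + 19t; reducing mod 19 gives x = 13 (and y = -8).

13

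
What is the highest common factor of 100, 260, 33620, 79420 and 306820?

gcd(100, 260): 260 = 2·100 + 60; 100 = 1·60 + 40; 60 = 1·40 + 20; 40 = 2·20 + 0 → 20
gcd(20, 33620): 33620 = 1681·20 + 0 → 20
gcd(20, 79420): 79420 = 3971·20 + 0 → 20
gcd(20, 306820): 306820 = 15341·20 + 0 → 20

20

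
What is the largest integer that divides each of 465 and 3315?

15

Euclid: 3315 = 7·465 + 60; 465 = 7·60 + 45; 60 = 1·45 + 15; 45 = 3·15 + 0. Last nonzero remainder: 15.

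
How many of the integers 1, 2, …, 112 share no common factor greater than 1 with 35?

77

Prime factors of 35: 5, 7. Count integers ≤ 112 divisible by none of them.
By inclusion–exclusion: 112 − ⌊112/5⌋ − ⌊112/7⌋ + ⌊112/35⌋ = 77.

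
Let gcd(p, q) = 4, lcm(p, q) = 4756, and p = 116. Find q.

p·q = gcd·lcm = 4·4756 = 19024, so q = 19024/116 = 164.

164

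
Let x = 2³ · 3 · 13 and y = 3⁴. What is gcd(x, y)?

min exponent per shared prime: 3 = 3

3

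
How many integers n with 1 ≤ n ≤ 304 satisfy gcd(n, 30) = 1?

30 = 2·3·5. Inclusion–exclusion on these primes:
304 − ⌊304/2⌋ − ⌊304/3⌋ − ⌊304/5⌋ + ⌊304/6⌋ + ⌊304/10⌋ + ⌊304/15⌋ − ⌊304/30⌋ = 81

81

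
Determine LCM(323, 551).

gcd first: 551 = 1·323 + 228; 323 = 1·228 + 95; 228 = 2·95 + 38; 95 = 2·38 + 19; 38 = 2·19 + 0 → gcd = 19
lcm = 323·551/gcd = 177973/19 = 9367

9367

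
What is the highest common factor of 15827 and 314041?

15827 = 7² · 17 · 19
314041 = 7² · 13 · 17 · 29
Common: 7² · 17 = 833

833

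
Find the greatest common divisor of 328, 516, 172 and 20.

4

328 = 2³ · 41; 516 = 2² · 3 · 43; 172 = 2² · 43; 20 = 2² · 5
gcd takes min exponent of each prime: 2² = 4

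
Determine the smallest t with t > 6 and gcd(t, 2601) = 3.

gcd(t, 2601) = 3 forces 3 | t; write t = 3s. Then gcd(3s, 3·867) = 3·gcd(s, 867), so need gcd(s, 867) = 1.
3s > 6 gives s ≥ 3. The least s ≥ 3 coprime to 867 is 4, so t = 3·4 = 12.

12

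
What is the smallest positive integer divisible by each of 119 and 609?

10353

119 = 7 · 17; 609 = 3 · 7 · 29
max exponents: 3 · 7 · 17 · 29 = 10353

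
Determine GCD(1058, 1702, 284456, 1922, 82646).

2

gcd(1058, 1702): 1702 = 1·1058 + 644; 1058 = 1·644 + 414; 644 = 1·414 + 230; 414 = 1·230 + 184; 230 = 1·184 + 46; 184 = 4·46 + 0 → 46
gcd(46, 284456): 284456 = 6183·46 + 38; 46 = 1·38 + 8; 38 = 4·8 + 6; 8 = 1·6 + 2; 6 = 3·2 + 0 → 2
gcd(2, 1922): 1922 = 961·2 + 0 → 2
gcd(2, 82646): 82646 = 41323·2 + 0 → 2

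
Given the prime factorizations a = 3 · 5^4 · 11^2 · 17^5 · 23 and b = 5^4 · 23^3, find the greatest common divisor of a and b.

min exponent per shared prime: 5^4 · 23 = 14375

14375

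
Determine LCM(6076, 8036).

249116

6076 = 2² · 7² · 31; 8036 = 2² · 7² · 41
max exponents: 2² · 7² · 31 · 41 = 249116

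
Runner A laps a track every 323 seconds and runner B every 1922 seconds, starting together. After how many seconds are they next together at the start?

620806

gcd first: 1922 = 5·323 + 307; 323 = 1·307 + 16; 307 = 19·16 + 3; 16 = 5·3 + 1; 3 = 3·1 + 0 → gcd = 1
lcm = 323·1922/gcd = 620806/1 = 620806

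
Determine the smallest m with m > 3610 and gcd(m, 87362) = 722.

4332

Multiples of 722 above 3610: 722·6, 722·7, … . Need the cofactor coprime to 87362/722 = 121.
Checking s = 6, 7, … the first with gcd(s, 121) = 1 is s = 6, giving 4332.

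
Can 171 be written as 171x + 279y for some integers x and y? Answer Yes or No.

Yes

gcd(171, 279): 279 = 1·171 + 108; 171 = 1·108 + 63; 108 = 1·63 + 45; 63 = 1·45 + 18; 45 = 2·18 + 9; 18 = 2·9 + 0 → 9
9 divides 171, so a solution exists.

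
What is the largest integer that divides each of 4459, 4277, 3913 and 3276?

gcd(4459, 4277): 4459 = 1·4277 + 182; 4277 = 23·182 + 91; 182 = 2·91 + 0 → 91
gcd(91, 3913): 3913 = 43·91 + 0 → 91
gcd(91, 3276): 3276 = 36·91 + 0 → 91

91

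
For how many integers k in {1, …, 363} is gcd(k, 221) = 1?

316

221 = 13·17. Inclusion–exclusion on these primes:
363 − ⌊363/13⌋ − ⌊363/17⌋ + ⌊363/221⌋ = 316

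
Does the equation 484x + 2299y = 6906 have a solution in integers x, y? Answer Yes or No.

gcd(484, 2299): 2299 = 4·484 + 363; 484 = 1·363 + 121; 363 = 3·121 + 0 → 121
121 does not divide 6906, so a solution does not exist.

No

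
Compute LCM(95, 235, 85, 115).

1745815

lcm(95, 235) = 95·235/gcd = 22325/5 = 4465
lcm(4465, 85) = 4465·85/gcd = 379525/5 = 75905
lcm(75905, 115) = 75905·115/gcd = 8729075/5 = 1745815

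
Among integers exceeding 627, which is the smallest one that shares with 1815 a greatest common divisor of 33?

693

gcd(k, 1815) = 33 forces 33 | k; write k = 33s. Then gcd(33s, 33·55) = 33·gcd(s, 55), so need gcd(s, 55) = 1.
33s > 627 gives s ≥ 20. The least s ≥ 20 coprime to 55 is 21, so k = 33·21 = 693.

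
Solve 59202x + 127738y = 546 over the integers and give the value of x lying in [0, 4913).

Euclid: 127738 = 2·59202 + 9334; 59202 = 6·9334 + 3198; 9334 = 2·3198 + 2938; 3198 = 1·2938 + 260; 2938 = 11·260 + 78; 260 = 3·78 + 26; 78 = 3·26 + 0 → gcd = 26; 546 = 26·21.
Back-substitution yields 59202·(1478) + 127738·(-685) = 26, so one solution is x = 1478·21 = 31038, y = -685·21 = -14385.
Solutions in x differ by 127738/26 = 4913; the one in [0, 4913) is 31038 mod 4913 = 1560.

1560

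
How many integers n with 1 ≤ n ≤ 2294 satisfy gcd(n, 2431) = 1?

1814

Prime factors of 2431: 11, 13, 17. Count integers ≤ 2294 divisible by none of them.
By inclusion–exclusion: 2294 − ⌊2294/11⌋ − ⌊2294/13⌋ − ⌊2294/17⌋ + ⌊2294/143⌋ + ⌊2294/187⌋ + ⌊2294/221⌋ − ⌊2294/2431⌋ = 1814.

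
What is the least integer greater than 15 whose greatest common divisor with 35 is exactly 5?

35 = 5·7. Any k with gcd(k, 35) = 5 is a multiple of 5, say 5s, with s coprime to 7.
Need s > 15/5, so s ≥ 4. First s ≥ 4 with gcd(s, 7) = 1 is s = 4. Thus k = 5·4 = 20.

20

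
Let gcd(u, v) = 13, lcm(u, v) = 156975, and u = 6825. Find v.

299

Using uv = gcd(u,v)·lcm(u,v) = 13·156975 = 2040675, we get v = 2040675/6825 = 299.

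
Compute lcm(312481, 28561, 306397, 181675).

2393581023925

312481 = 13² · 43²; 28561 = 13⁴; 306397 = 7² · 13² · 37; 181675 = 5² · 13² · 43
lcm takes max exponent of each prime: 5² · 7² · 13⁴ · 37 · 43² = 2393581023925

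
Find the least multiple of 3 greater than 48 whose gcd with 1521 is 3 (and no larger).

51

gcd(a, 1521) = 3 forces 3 | a; write a = 3s. Then gcd(3s, 3·507) = 3·gcd(s, 507), so need gcd(s, 507) = 1.
3s > 48 gives s ≥ 17. The least s ≥ 17 coprime to 507 is 17, so a = 3·17 = 51.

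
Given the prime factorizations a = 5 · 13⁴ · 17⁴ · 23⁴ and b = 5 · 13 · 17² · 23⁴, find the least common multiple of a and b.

3337724165991605

max exponent per prime: 5 · 13⁴ · 17⁴ · 23⁴ = 3337724165991605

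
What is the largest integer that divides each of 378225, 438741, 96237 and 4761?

9

378225 = 3² · 5² · 41²; 438741 = 3² · 29 · 41²; 96237 = 3² · 17² · 37; 4761 = 3² · 23²
gcd takes min exponent of each prime: 3² = 9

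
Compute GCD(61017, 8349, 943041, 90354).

61017 = 3 · 11 · 43²; 8349 = 3 · 11² · 23; 943041 = 3 · 11 · 17 · 41²; 90354 = 2 · 3 · 11 · 37²
gcd takes min exponent of each prime: 3 · 11 = 33

33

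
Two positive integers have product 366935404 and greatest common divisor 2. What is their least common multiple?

For any two positive integers, gcd × lcm equals their product. Hence lcm = 366935404 / 2 = 183467702.

183467702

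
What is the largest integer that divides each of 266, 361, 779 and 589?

19

266 = 2 · 7 · 19; 361 = 19²; 779 = 19 · 41; 589 = 19 · 31
gcd takes min exponent of each prime: 19 = 19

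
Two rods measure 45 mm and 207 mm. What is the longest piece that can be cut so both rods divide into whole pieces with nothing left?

Euclid: 207 = 4·45 + 27; 45 = 1·27 + 18; 27 = 1·18 + 9; 18 = 2·9 + 0. Last nonzero remainder: 9.

9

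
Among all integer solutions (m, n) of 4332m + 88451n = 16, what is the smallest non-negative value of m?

gcd(4332, 88451) = 1 (Euclid: 88451 = 20·4332 + 1811; 4332 = 2·1811 + 710; 1811 = 2·710 + 391; 710 = 1·391 + 319; 391 = 1·319 + 72; 319 = 4·72 + 31; 72 = 2·31 + 10; 31 = 3·10 + 1; 10 = 10·1 + 0), and 1 | 16.
Extended Euclid: 4332·(8596) + 88451·(-421) = 1. Scale by 16: m₀ = 137536.
General solution m = m₀ + 88451t; reducing mod 88451 gives m = 49085 (and n = -2404).

49085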